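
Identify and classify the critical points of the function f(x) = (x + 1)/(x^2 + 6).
f'(x) = (x^2 - 2*x*(x + 1) + 6)/(x^2 + 6)^2

Solve f'(x) = 0:
  f'(x) = -(x^2 + 2*x - 6)/(x^2 + 6)^2; the denominator is positive wherever f is defined, so f'(x) = 0 ⇔ -x^2 - 2*x + 6 = 0.
  x^2 + 2*x - 6 = 0 has no rational roots; quadratic formula: x = (-2 ± √28)/2.
  ⇒ x = -sqrt(7) - 1 ≈ -3.6458, -1 + sqrt(7) ≈ 1.6458

f''(x) = 2*(4*x^2*(x + 1) - (3*x + 1)*(x^2 + 6))/(x^2 + 6)^3
Second-derivative test at each critical point:
  f''(-3.6458) = 0.0142 > 0 → local minimum
  f''(1.6458) = -0.0698 < 0 → local maximum

Critical points: x = -sqrt(7) - 1 ≈ -3.6458 (local minimum); x = -1 + sqrt(7) ≈ 1.6458 (local maximum)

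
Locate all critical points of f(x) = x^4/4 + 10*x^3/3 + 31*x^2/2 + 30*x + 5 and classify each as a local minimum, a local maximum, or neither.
f'(x) = x^3 + 10*x^2 + 31*x + 30

Solve f'(x) = 0:
  Factor: x^3 + 10*x^2 + 31*x + 30 = (x + 2)*(x + 3)*(x + 5) = 0.
  ⇒ x = -5, -3, -2

f''(x) = 3*x^2 + 20*x + 31
Second-derivative test at each critical point:
  f''(-5) = 6 > 0 → local minimum
  f''(-3) = -2 < 0 → local maximum
  f''(-2) = 3 > 0 → local minimum

Critical points: x = -5 (local minimum); x = -3 (local maximum); x = -2 (local minimum)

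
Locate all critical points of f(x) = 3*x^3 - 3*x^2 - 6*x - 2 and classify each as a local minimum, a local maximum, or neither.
f'(x) = 9*x^2 - 6*x - 6

Solve f'(x) = 0:
  Factor: 9*x^2 - 6*x - 6 = 3*(3*x^2 - 2*x - 2); 3*x^2 - 2*x - 2 = 0 has no rational roots; quadratic formula: x = (2 ± √28)/6.
  ⇒ x = 1/3 - sqrt(7)/3 ≈ -0.5486, 1/3 + sqrt(7)/3 ≈ 1.2153

f''(x) = 18*x - 6
Second-derivative test at each critical point:
  f''(-0.5486) = -15.8745 < 0 → local maximum
  f''(1.2153) = 15.8745 > 0 → local minimum

Critical points: x = 1/3 - sqrt(7)/3 ≈ -0.5486 (local maximum); x = 1/3 + sqrt(7)/3 ≈ 1.2153 (local minimum)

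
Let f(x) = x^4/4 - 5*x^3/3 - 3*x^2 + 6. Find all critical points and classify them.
f'(x) = x*(x^2 - 5*x - 6)

Solve f'(x) = 0:
  Factor: x^3 - 5*x^2 - 6*x = x*(x - 6)*(x + 1) = 0.
  ⇒ x = -1, 0, 6

f''(x) = 3*x^2 - 10*x - 6
Second-derivative test at each critical point:
  f''(-1) = 7 > 0 → local minimum
  f''(0) = -6 < 0 → local maximum
  f''(6) = 42 > 0 → local minimum

Critical points: x = -1 (local minimum); x = 0 (local maximum); x = 6 (local minimum)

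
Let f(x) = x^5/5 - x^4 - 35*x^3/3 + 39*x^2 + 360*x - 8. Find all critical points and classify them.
f'(x) = x^4 - 4*x^3 - 35*x^2 + 78*x + 360

Solve f'(x) = 0:
  Factor: x^4 - 4*x^3 - 35*x^2 + 78*x + 360 = (x - 6)*(x - 5)*(x + 3)*(x + 4) = 0.
  ⇒ x = -4, -3, 5, 6

f''(x) = 4*x^3 - 12*x^2 - 70*x + 78
Second-derivative test at each critical point:
  f''(-4) = -90 < 0 → local maximum
  f''(-3) = 72 > 0 → local minimum
  f''(5) = -72 < 0 → local maximum
  f''(6) = 90 > 0 → local minimum

Critical points: x = -4 (local maximum); x = -3 (local minimum); x = 5 (local maximum); x = 6 (local minimum)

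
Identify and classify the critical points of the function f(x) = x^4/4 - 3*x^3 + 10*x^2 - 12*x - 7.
f'(x) = x^3 - 9*x^2 + 20*x - 12

Solve f'(x) = 0:
  Factor: x^3 - 9*x^2 + 20*x - 12 = (x - 6)*(x - 2)*(x - 1) = 0.
  ⇒ x = 1, 2, 6

f''(x) = 3*x^2 - 18*x + 20
Second-derivative test at each critical point:
  f''(1) = 5 > 0 → local minimum
  f''(2) = -4 < 0 → local maximum
  f''(6) = 20 > 0 → local minimum

Critical points: x = 1 (local minimum); x = 2 (local maximum); x = 6 (local minimum)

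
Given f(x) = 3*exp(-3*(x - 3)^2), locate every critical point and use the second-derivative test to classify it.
f'(x) = 18*(3 - x)*exp(-3*(x - 3)^2)

Solve f'(x) = 0:
  f'(x) = (54 - 18*x)·exp(-3*(x - 3)^2) and exp(-3*(x - 3)^2) > 0 for every x, so f'(x) = 0 ⇔ 54 - 18*x = 0.
  Factor: 54 - 18*x = -18*(x - 3) = 0.
  ⇒ x = 3

f''(x) = 18*(6*(x - 3)^2 - 1)*exp(-3*(x - 3)^2)
Second-derivative test at each critical point:
  f''(3) = -18 < 0 → local maximum

Critical points: x = 3 (local maximum)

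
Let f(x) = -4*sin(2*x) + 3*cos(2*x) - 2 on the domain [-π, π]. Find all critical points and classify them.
f'(x) = -6*sin(2*x) - 8*cos(2*x)

Solve f'(x) = 0 on [-π, π]:
  f'(x) = 0 ⇔ -4*cos(2*x) = 3*sin(2*x) ⇔ tan(2*x) = -4/3, i.e. 2*x = arctan(-4/3) + nπ; keep the solutions lying in [-π, π].
  ⇒ x = -pi/2 - atan(4/3)/2 ≈ -2.0344, -atan(4/3)/2 ≈ -0.4636, -atan(4/3)/2 + pi/2 ≈ 1.1071, pi - atan(4/3)/2 ≈ 2.6779

f''(x) = 16*sin(2*x) - 12*cos(2*x)
Second-derivative test at each critical point:
  f''(-2.0344) = 20 > 0 → local minimum
  f''(-0.4636) = -20 < 0 → local maximum
  f''(1.1071) = 20 > 0 → local minimum
  f''(2.6779) = -20 < 0 → local maximum

Critical points: x = -pi/2 - atan(4/3)/2 ≈ -2.0344 (local minimum); x = -atan(4/3)/2 ≈ -0.4636 (local maximum); x = -atan(4/3)/2 + pi/2 ≈ 1.1071 (local minimum); x = pi - atan(4/3)/2 ≈ 2.6779 (local maximum)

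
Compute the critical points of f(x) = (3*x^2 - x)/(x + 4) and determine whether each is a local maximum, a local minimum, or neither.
f'(x) = (3*x^2 + 24*x - 4)/(x^2 + 8*x + 16)

Solve f'(x) = 0:
  f'(x) = (3*x^2 + 24*x - 4)/(x + 4)^2; the denominator is positive wherever f is defined, so f'(x) = 0 ⇔ 3*x^2 + 24*x - 4 = 0.
  3*x^2 + 24*x - 4 = 0 has no rational roots; quadratic formula: x = (-24 ± √624)/6.
  ⇒ x = -2*sqrt(39)/3 - 4 ≈ -8.1633, -4 + 2*sqrt(39)/3 ≈ 0.1633

f''(x) = 104/(x^3 + 12*x^2 + 48*x + 64)
Second-derivative test at each critical point:
  f''(-8.1633) = -1.4412 < 0 → local maximum
  f''(0.1633) = 1.4412 > 0 → local minimum

Critical points: x = -2*sqrt(39)/3 - 4 ≈ -8.1633 (local maximum); x = -4 + 2*sqrt(39)/3 ≈ 0.1633 (local minimum)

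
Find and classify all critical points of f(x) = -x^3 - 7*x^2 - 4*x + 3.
f'(x) = -3*x^2 - 14*x - 4

Solve f'(x) = 0:
  3*x^2 + 14*x + 4 = 0 has no rational roots; quadratic formula: x = (-14 ± √148)/6.
  ⇒ x = -7/3 - sqrt(37)/3 ≈ -4.3609, -7/3 + sqrt(37)/3 ≈ -0.3057

f''(x) = -6*x - 14
Second-derivative test at each critical point:
  f''(-4.3609) = 12.1655 > 0 → local minimum
  f''(-0.3057) = -12.1655 < 0 → local maximum

Critical points: x = -7/3 - sqrt(37)/3 ≈ -4.3609 (local minimum); x = -7/3 + sqrt(37)/3 ≈ -0.3057 (local maximum)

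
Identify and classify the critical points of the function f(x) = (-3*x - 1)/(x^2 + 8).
f'(x) = (3*x^2 + 2*x - 24)/(x^4 + 16*x^2 + 64)

Solve f'(x) = 0:
  f'(x) = (3*x^2 + 2*x - 24)/(x^2 + 8)^2; the denominator is positive wherever f is defined, so f'(x) = 0 ⇔ 3*x^2 + 2*x - 24 = 0.
  3*x^2 + 2*x - 24 = 0 has no rational roots; quadratic formula: x = (-2 ± √292)/6.
  ⇒ x = -sqrt(73)/3 - 1/3 ≈ -3.1813, -1/3 + sqrt(73)/3 ≈ 2.5147

f''(x) = 2*(-4*x^2*(3*x + 1) + (9*x + 1)*(x^2 + 8))/(x^2 + 8)^3
Second-derivative test at each critical point:
  f''(-3.1813) = -0.0520 < 0 → local maximum
  f''(2.5147) = 0.0833 > 0 → local minimum

Critical points: x = -sqrt(73)/3 - 1/3 ≈ -3.1813 (local maximum); x = -1/3 + sqrt(73)/3 ≈ 2.5147 (local minimum)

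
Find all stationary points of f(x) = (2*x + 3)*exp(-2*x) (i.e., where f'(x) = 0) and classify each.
f'(x) = 4*(-x - 1)*exp(-2*x)

Solve f'(x) = 0:
  f'(x) = (-4*x - 4)·exp(-2*x) and exp(-2*x) > 0 for every x, so f'(x) = 0 ⇔ -4*x - 4 = 0.
  Factor: -4*x - 4 = -4*(x + 1) = 0.
  ⇒ x = -1

f''(x) = 4*(2*x + 1)*exp(-2*x)
Second-derivative test at each critical point:
  f''(-1) = -29.5562 < 0 → local maximum

Critical points: x = -1 (local maximum)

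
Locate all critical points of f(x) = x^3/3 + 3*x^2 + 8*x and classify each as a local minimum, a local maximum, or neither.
f'(x) = x^2 + 6*x + 8

Solve f'(x) = 0:
  Factor: x^2 + 6*x + 8 = (x + 2)*(x + 4) = 0.
  ⇒ x = -4, -2

f''(x) = 2*x + 6
Second-derivative test at each critical point:
  f''(-4) = -2 < 0 → local maximum
  f''(-2) = 2 > 0 → local minimum

Critical points: x = -4 (local maximum); x = -2 (local minimum)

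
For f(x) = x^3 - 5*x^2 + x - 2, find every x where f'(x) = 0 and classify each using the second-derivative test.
f'(x) = 3*x^2 - 10*x + 1

Solve f'(x) = 0:
  3*x^2 - 10*x + 1 = 0 has no rational roots; quadratic formula: x = (10 ± √88)/6.
  ⇒ x = 5/3 - sqrt(22)/3 ≈ 0.1032, sqrt(22)/3 + 5/3 ≈ 3.2301

f''(x) = 6*x - 10
Second-derivative test at each critical point:
  f''(0.1032) = -9.3808 < 0 → local maximum
  f''(3.2301) = 9.3808 > 0 → local minimum

Critical points: x = 5/3 - sqrt(22)/3 ≈ 0.1032 (local maximum); x = sqrt(22)/3 + 5/3 ≈ 3.2301 (local minimum)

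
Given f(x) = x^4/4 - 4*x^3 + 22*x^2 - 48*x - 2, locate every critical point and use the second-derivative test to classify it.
f'(x) = x^3 - 12*x^2 + 44*x - 48

Solve f'(x) = 0:
  Factor: x^3 - 12*x^2 + 44*x - 48 = (x - 6)*(x - 4)*(x - 2) = 0.
  ⇒ x = 2, 4, 6

f''(x) = 3*x^2 - 24*x + 44
Second-derivative test at each critical point:
  f''(2) = 8 > 0 → local minimum
  f''(4) = -4 < 0 → local maximum
  f''(6) = 8 > 0 → local minimum

Critical points: x = 2 (local minimum); x = 4 (local maximum); x = 6 (local minimum)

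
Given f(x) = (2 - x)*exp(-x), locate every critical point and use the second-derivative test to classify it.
f'(x) = (x - 3)*exp(-x)

Solve f'(x) = 0:
  f'(x) = (x - 3)·exp(-x) and exp(-x) > 0 for every x, so f'(x) = 0 ⇔ x - 3 = 0.
  x - 3 = 0.
  ⇒ x = 3

f''(x) = (4 - x)*exp(-x)
Second-derivative test at each critical point:
  f''(3) = 0.0498 > 0 → local minimum

Critical points: x = 3 (local minimum)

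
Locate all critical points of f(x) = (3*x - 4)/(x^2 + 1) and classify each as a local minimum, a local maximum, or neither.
f'(x) = (-3*x^2 + 8*x + 3)/(x^4 + 2*x^2 + 1)

Solve f'(x) = 0:
  f'(x) = -(x - 3)*(3*x + 1)/(x^2 + 1)^2; the denominator is positive wherever f is defined, so f'(x) = 0 ⇔ -3*x^2 + 8*x + 3 = 0.
  Factor: -3*x^2 + 8*x + 3 = -(x - 3)*(3*x + 1) = 0.
  ⇒ x = -1/3, 3

f''(x) = 2*(4*x^2*(3*x - 4) + (4 - 9*x)*(x^2 + 1))/(x^2 + 1)^3
Second-derivative test at each critical point:
  f''(-1/3) = 81/10 > 0 → local minimum
  f''(3) = -1/10 < 0 → local maximum

Critical points: x = -1/3 (local minimum); x = 3 (local maximum)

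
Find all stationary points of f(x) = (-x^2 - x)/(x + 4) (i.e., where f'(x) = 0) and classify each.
f'(x) = (-x^2 - 8*x - 4)/(x^2 + 8*x + 16)

Solve f'(x) = 0:
  f'(x) = -(x^2 + 8*x + 4)/(x + 4)^2; the denominator is positive wherever f is defined, so f'(x) = 0 ⇔ -x^2 - 8*x - 4 = 0.
  x^2 + 8*x + 4 = 0 has no rational roots; quadratic formula: x = (-8 ± √48)/2.
  ⇒ x = -4 - 2*sqrt(3) ≈ -7.4641, -4 + 2*sqrt(3) ≈ -0.5359

f''(x) = -24/(x^3 + 12*x^2 + 48*x + 64)
Second-derivative test at each critical point:
  f''(-7.4641) = 0.5774 > 0 → local minimum
  f''(-0.5359) = -0.5774 < 0 → local maximum

Critical points: x = -4 - 2*sqrt(3) ≈ -7.4641 (local minimum); x = -4 + 2*sqrt(3) ≈ -0.5359 (local maximum)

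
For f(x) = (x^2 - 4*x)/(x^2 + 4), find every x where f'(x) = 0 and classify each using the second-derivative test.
f'(x) = 4*(x^2 + 2*x - 4)/(x^4 + 8*x^2 + 16)

Solve f'(x) = 0:
  f'(x) = 4*(x^2 + 2*x - 4)/(x^2 + 4)^2; the denominator is positive wherever f is defined, so f'(x) = 0 ⇔ 4*x^2 + 8*x - 16 = 0.
  Factor: 4*x^2 + 8*x - 16 = 4*(x^2 + 2*x - 4); x^2 + 2*x - 4 = 0 has no rational roots; quadratic formula: x = (-2 ± √20)/2.
  ⇒ x = -sqrt(5) - 1 ≈ -3.2361, -1 + sqrt(5) ≈ 1.2361

f''(x) = 8*(-x^3 - 3*x^2 + 12*x + 4)/(x^6 + 12*x^4 + 48*x^2 + 64)
Second-derivative test at each critical point:
  f''(-3.2361) = -0.0854 < 0 → local maximum
  f''(1.2361) = 0.5854 > 0 → local minimum

Critical points: x = -sqrt(5) - 1 ≈ -3.2361 (local maximum); x = -1 + sqrt(5) ≈ 1.2361 (local minimum)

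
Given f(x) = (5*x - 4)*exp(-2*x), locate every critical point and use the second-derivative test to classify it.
f'(x) = (13 - 10*x)*exp(-2*x)

Solve f'(x) = 0:
  f'(x) = (13 - 10*x)·exp(-2*x) and exp(-2*x) > 0 for every x, so f'(x) = 0 ⇔ 13 - 10*x = 0.
  13 - 10*x = 0.
  ⇒ x = 13/10

f''(x) = 4*(5*x - 9)*exp(-2*x)
Second-derivative test at each critical point:
  f''(13/10) = -0.7427 < 0 → local maximum

Critical points: x = 13/10 (local maximum)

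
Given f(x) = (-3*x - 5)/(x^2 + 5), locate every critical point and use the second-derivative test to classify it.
f'(x) = (3*x^2 + 10*x - 15)/(x^4 + 10*x^2 + 25)

Solve f'(x) = 0:
  f'(x) = (3*x^2 + 10*x - 15)/(x^2 + 5)^2; the denominator is positive wherever f is defined, so f'(x) = 0 ⇔ 3*x^2 + 10*x - 15 = 0.
  3*x^2 + 10*x - 15 = 0 has no rational roots; quadratic formula: x = (-10 ± √280)/6.
  ⇒ x = -sqrt(70)/3 - 5/3 ≈ -4.4555, -5/3 + sqrt(70)/3 ≈ 1.1222

f''(x) = 2*(-4*x^2*(3*x + 5) + (9*x + 5)*(x^2 + 5))/(x^2 + 5)^3
Second-derivative test at each critical point:
  f''(-4.4555) = -0.0271 < 0 → local maximum
  f''(1.1222) = 0.4271 > 0 → local minimum

Critical points: x = -sqrt(70)/3 - 5/3 ≈ -4.4555 (local maximum); x = -5/3 + sqrt(70)/3 ≈ 1.1222 (local minimum)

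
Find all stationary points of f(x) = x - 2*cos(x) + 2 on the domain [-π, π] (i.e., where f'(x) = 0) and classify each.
f'(x) = 2*sin(x) + 1

Solve f'(x) = 0 on [-π, π]:
  f'(x) = 0 ⇔ sin(x) = -1/2, i.e. x = arcsin(-1/2) + 2nπ or x = π − arcsin(-1/2) + 2nπ; keep the solutions lying in [-π, π].
  ⇒ x = -5*pi/6 ≈ -2.6180, -pi/6 ≈ -0.5236

f''(x) = 2*cos(x)
Second-derivative test at each critical point:
  f''(-2.6180) = -1.7321 < 0 → local maximum
  f''(-0.5236) = 1.7321 > 0 → local minimum

Critical points: x = -5*pi/6 ≈ -2.6180 (local maximum); x = -pi/6 ≈ -0.5236 (local minimum)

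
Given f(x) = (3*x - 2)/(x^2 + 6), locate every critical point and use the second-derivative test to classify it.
f'(x) = (-3*x^2 + 4*x + 18)/(x^4 + 12*x^2 + 36)

Solve f'(x) = 0:
  f'(x) = -(3*x^2 - 4*x - 18)/(x^2 + 6)^2; the denominator is positive wherever f is defined, so f'(x) = 0 ⇔ -3*x^2 + 4*x + 18 = 0.
  3*x^2 - 4*x - 18 = 0 has no rational roots; quadratic formula: x = (4 ± √232)/6.
  ⇒ x = 2/3 - sqrt(58)/3 ≈ -1.8719, 2/3 + sqrt(58)/3 ≈ 3.2053

f''(x) = 2*(4*x^2*(3*x - 2) + (2 - 9*x)*(x^2 + 6))/(x^2 + 6)^3
Second-derivative test at each critical point:
  f''(-1.8719) = 0.1686 > 0 → local minimum
  f''(3.2053) = -0.0575 < 0 → local maximum

Critical points: x = 2/3 - sqrt(58)/3 ≈ -1.8719 (local minimum); x = 2/3 + sqrt(58)/3 ≈ 3.2053 (local maximum)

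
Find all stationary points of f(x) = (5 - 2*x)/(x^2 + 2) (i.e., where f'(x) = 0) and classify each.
f'(x) = 2*(x^2 - 5*x - 2)/(x^4 + 4*x^2 + 4)

Solve f'(x) = 0:
  f'(x) = 2*(x^2 - 5*x - 2)/(x^2 + 2)^2; the denominator is positive wherever f is defined, so f'(x) = 0 ⇔ 2*x^2 - 10*x - 4 = 0.
  Factor: 2*x^2 - 10*x - 4 = 2*(x^2 - 5*x - 2); x^2 - 5*x - 2 = 0 has no rational roots; quadratic formula: x = (5 ± √33)/2.
  ⇒ x = 5/2 - sqrt(33)/2 ≈ -0.3723, 5/2 + sqrt(33)/2 ≈ 5.3723

f''(x) = 2*(4*x^2*(5 - 2*x) + (6*x - 5)*(x^2 + 2))/(x^2 + 2)^3
Second-derivative test at each critical point:
  f''(-0.3723) = -2.5121 < 0 → local maximum
  f''(5.3723) = 0.0121 > 0 → local minimum

Critical points: x = 5/2 - sqrt(33)/2 ≈ -0.3723 (local maximum); x = 5/2 + sqrt(33)/2 ≈ 5.3723 (local minimum)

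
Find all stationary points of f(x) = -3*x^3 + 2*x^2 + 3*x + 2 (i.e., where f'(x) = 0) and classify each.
f'(x) = -9*x^2 + 4*x + 3

Solve f'(x) = 0:
  9*x^2 - 4*x - 3 = 0 has no rational roots; quadratic formula: x = (4 ± √124)/18.
  ⇒ x = 2/9 - sqrt(31)/9 ≈ -0.3964, 2/9 + sqrt(31)/9 ≈ 0.8409

f''(x) = 4 - 18*x
Second-derivative test at each critical point:
  f''(-0.3964) = 11.1355 > 0 → local minimum
  f''(0.8409) = -11.1355 < 0 → local maximum

Critical points: x = 2/9 - sqrt(31)/9 ≈ -0.3964 (local minimum); x = 2/9 + sqrt(31)/9 ≈ 0.8409 (local maximum)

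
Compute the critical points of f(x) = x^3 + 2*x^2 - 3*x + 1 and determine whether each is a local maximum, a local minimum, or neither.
f'(x) = 3*x^2 + 4*x - 3

Solve f'(x) = 0:
  3*x^2 + 4*x - 3 = 0 has no rational roots; quadratic formula: x = (-4 ± √52)/6.
  ⇒ x = -sqrt(13)/3 - 2/3 ≈ -1.8685, -2/3 + sqrt(13)/3 ≈ 0.5352

f''(x) = 6*x + 4
Second-derivative test at each critical point:
  f''(-1.8685) = -7.2111 < 0 → local maximum
  f''(0.5352) = 7.2111 > 0 → local minimum

Critical points: x = -sqrt(13)/3 - 2/3 ≈ -1.8685 (local maximum); x = -2/3 + sqrt(13)/3 ≈ 0.5352 (local minimum)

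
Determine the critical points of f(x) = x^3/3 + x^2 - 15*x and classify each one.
f'(x) = x^2 + 2*x - 15

Solve f'(x) = 0:
  Factor: x^2 + 2*x - 15 = (x - 3)*(x + 5) = 0.
  ⇒ x = -5, 3

f''(x) = 2*x + 2
Second-derivative test at each critical point:
  f''(-5) = -8 < 0 → local maximum
  f''(3) = 8 > 0 → local minimum

Critical points: x = -5 (local maximum); x = 3 (local minimum)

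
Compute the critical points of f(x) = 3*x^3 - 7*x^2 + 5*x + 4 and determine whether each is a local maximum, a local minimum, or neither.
f'(x) = 9*x^2 - 14*x + 5

Solve f'(x) = 0:
  Factor: 9*x^2 - 14*x + 5 = (x - 1)*(9*x - 5) = 0.
  ⇒ x = 5/9, 1

f''(x) = 18*x - 14
Second-derivative test at each critical point:
  f''(5/9) = -4 < 0 → local maximum
  f''(1) = 4 > 0 → local minimum

Critical points: x = 5/9 (local maximum); x = 1 (local minimum)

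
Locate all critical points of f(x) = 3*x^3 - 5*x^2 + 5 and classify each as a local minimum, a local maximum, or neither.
f'(x) = x*(9*x - 10)

Solve f'(x) = 0:
  Factor: 9*x^2 - 10*x = x*(9*x - 10) = 0.
  ⇒ x = 0, 10/9

f''(x) = 18*x - 10
Second-derivative test at each critical point:
  f''(0) = -10 < 0 → local maximum
  f''(10/9) = 10 > 0 → local minimum

Critical points: x = 0 (local maximum); x = 10/9 (local minimum)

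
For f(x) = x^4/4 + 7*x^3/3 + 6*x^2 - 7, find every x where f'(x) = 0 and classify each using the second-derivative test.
f'(x) = x*(x^2 + 7*x + 12)

Solve f'(x) = 0:
  Factor: x^3 + 7*x^2 + 12*x = x*(x + 3)*(x + 4) = 0.
  ⇒ x = -4, -3, 0

f''(x) = 3*x^2 + 14*x + 12
Second-derivative test at each critical point:
  f''(-4) = 4 > 0 → local minimum
  f''(-3) = -3 < 0 → local maximum
  f''(0) = 12 > 0 → local minimum

Critical points: x = -4 (local minimum); x = -3 (local maximum); x = 0 (local minimum)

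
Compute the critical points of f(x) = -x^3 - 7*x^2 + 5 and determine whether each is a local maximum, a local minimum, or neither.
f'(x) = x*(-3*x - 14)

Solve f'(x) = 0:
  Factor: -3*x^2 - 14*x = -x*(3*x + 14) = 0.
  ⇒ x = -14/3, 0

f''(x) = -6*x - 14
Second-derivative test at each critical point:
  f''(-14/3) = 14 > 0 → local minimum
  f''(0) = -14 < 0 → local maximum

Critical points: x = -14/3 (local minimum); x = 0 (local maximum)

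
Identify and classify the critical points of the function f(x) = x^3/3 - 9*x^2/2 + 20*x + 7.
f'(x) = x^2 - 9*x + 20

Solve f'(x) = 0:
  Factor: x^2 - 9*x + 20 = (x - 5)*(x - 4) = 0.
  ⇒ x = 4, 5

f''(x) = 2*x - 9
Second-derivative test at each critical point:
  f''(4) = -1 < 0 → local maximum
  f''(5) = 1 > 0 → local minimum

Critical points: x = 4 (local maximum); x = 5 (local minimum)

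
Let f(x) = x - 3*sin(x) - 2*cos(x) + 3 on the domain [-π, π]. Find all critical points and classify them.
f'(x) = 2*sin(x) - 3*cos(x) + 1

Solve f'(x) = 0 on [-π, π]:
  f'(x) = 0 ⇔ 2*sin(x) - 3*cos(x) = -1. Write the left side as R·cos(x + φ) with R = √((-3)² + (-2)²) = sqrt(13), cos φ = -3*sqrt(13)/13, sin φ = -2*sqrt(13)/13; then cos(x + φ) = -sqrt(13)/13. Solve for x and keep the solutions lying in [-π, π].
  ⇒ x = -pi + atan((-6*sqrt(3) - 2)/(3 - 4*sqrt(3))) ≈ -1.8778, atan((-2 + 6*sqrt(3))/(3 + 4*sqrt(3))) ≈ 0.7018

f''(x) = 3*sin(x) + 2*cos(x)
Second-derivative test at each critical point:
  f''(-1.8778) = -3.4641 < 0 → local maximum
  f''(0.7018) = 3.4641 > 0 → local minimum

Critical points: x = -pi + atan((-6*sqrt(3) - 2)/(3 - 4*sqrt(3))) ≈ -1.8778 (local maximum); x = atan((-2 + 6*sqrt(3))/(3 + 4*sqrt(3))) ≈ 0.7018 (local minimum)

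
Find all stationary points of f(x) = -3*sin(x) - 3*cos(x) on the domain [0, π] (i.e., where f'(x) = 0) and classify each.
f'(x) = -3*sqrt(2)*cos(x + pi/4)

Solve f'(x) = 0 on [0, π]:
  f'(x) = 0 ⇔ -3*cos(x) = -3*sin(x) ⇔ tan(x) = 1, i.e. x = arctan(1) + nπ; keep the solutions lying in [0, π].
  ⇒ x = pi/4 ≈ 0.7854

f''(x) = 3*sqrt(2)*sin(x + pi/4)
Second-derivative test at each critical point:
  f''(0.7854) = 4.2426 > 0 → local minimum

Critical points: x = pi/4 ≈ 0.7854 (local minimum)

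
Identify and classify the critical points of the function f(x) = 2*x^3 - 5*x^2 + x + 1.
f'(x) = 6*x^2 - 10*x + 1

Solve f'(x) = 0:
  6*x^2 - 10*x + 1 = 0 has no rational roots; quadratic formula: x = (10 ± √76)/12.
  ⇒ x = 5/6 - sqrt(19)/6 ≈ 0.1069, sqrt(19)/6 + 5/6 ≈ 1.5598

f''(x) = 12*x - 10
Second-derivative test at each critical point:
  f''(0.1069) = -8.7178 < 0 → local maximum
  f''(1.5598) = 8.7178 > 0 → local minimum

Critical points: x = 5/6 - sqrt(19)/6 ≈ 0.1069 (local maximum); x = sqrt(19)/6 + 5/6 ≈ 1.5598 (local minimum)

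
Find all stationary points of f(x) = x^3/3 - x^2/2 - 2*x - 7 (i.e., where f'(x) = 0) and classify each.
f'(x) = x^2 - x - 2

Solve f'(x) = 0:
  Factor: x^2 - x - 2 = (x - 2)*(x + 1) = 0.
  ⇒ x = -1, 2

f''(x) = 2*x - 1
Second-derivative test at each critical point:
  f''(-1) = -3 < 0 → local maximum
  f''(2) = 3 > 0 → local minimum

Critical points: x = -1 (local maximum); x = 2 (local minimum)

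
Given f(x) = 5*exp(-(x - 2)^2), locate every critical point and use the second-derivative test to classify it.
f'(x) = 10*(2 - x)*exp(-(x - 2)^2)

Solve f'(x) = 0:
  f'(x) = (20 - 10*x)·exp(-(x - 2)^2) and exp(-(x - 2)^2) > 0 for every x, so f'(x) = 0 ⇔ 20 - 10*x = 0.
  Factor: 20 - 10*x = -10*(x - 2) = 0.
  ⇒ x = 2

f''(x) = 10*(2*(x - 2)^2 - 1)*exp(-(x - 2)^2)
Second-derivative test at each critical point:
  f''(2) = -10 < 0 → local maximum

Critical points: x = 2 (local maximum)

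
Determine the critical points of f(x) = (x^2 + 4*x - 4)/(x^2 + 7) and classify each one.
f'(x) = 2*(-2*x^2 + 11*x + 14)/(x^4 + 14*x^2 + 49)

Solve f'(x) = 0:
  f'(x) = -2*(2*x^2 - 11*x - 14)/(x^2 + 7)^2; the denominator is positive wherever f is defined, so f'(x) = 0 ⇔ -4*x^2 + 22*x + 28 = 0.
  Factor: -4*x^2 + 22*x + 28 = -2*(2*x^2 - 11*x - 14); 2*x^2 - 11*x - 14 = 0 has no rational roots; quadratic formula: x = (11 ± √233)/4.
  ⇒ x = 11/4 - sqrt(233)/4 ≈ -1.0661, 11/4 + sqrt(233)/4 ≈ 6.5661

f''(x) = 2*(4*x^3 - 33*x^2 - 84*x + 77)/(x^6 + 21*x^4 + 147*x^2 + 343)
Second-derivative test at each critical point:
  f''(-1.0661) = 0.4611 > 0 → local minimum
  f''(6.5661) = -0.0122 < 0 → local maximum

Critical points: x = 11/4 - sqrt(233)/4 ≈ -1.0661 (local minimum); x = 11/4 + sqrt(233)/4 ≈ 6.5661 (local maximum)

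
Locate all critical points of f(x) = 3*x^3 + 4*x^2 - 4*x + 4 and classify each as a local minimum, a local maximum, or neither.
f'(x) = 9*x^2 + 8*x - 4

Solve f'(x) = 0:
  9*x^2 + 8*x - 4 = 0 has no rational roots; quadratic formula: x = (-8 ± √208)/18.
  ⇒ x = -2*sqrt(13)/9 - 4/9 ≈ -1.2457, -4/9 + 2*sqrt(13)/9 ≈ 0.3568

f''(x) = 18*x + 8
Second-derivative test at each critical point:
  f''(-1.2457) = -14.4222 < 0 → local maximum
  f''(0.3568) = 14.4222 > 0 → local minimum

Critical points: x = -2*sqrt(13)/9 - 4/9 ≈ -1.2457 (local maximum); x = -4/9 + 2*sqrt(13)/9 ≈ 0.3568 (local minimum)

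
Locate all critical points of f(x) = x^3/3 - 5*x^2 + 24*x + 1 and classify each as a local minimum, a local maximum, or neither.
f'(x) = x^2 - 10*x + 24

Solve f'(x) = 0:
  Factor: x^2 - 10*x + 24 = (x - 6)*(x - 4) = 0.
  ⇒ x = 4, 6

f''(x) = 2*x - 10
Second-derivative test at each critical point:
  f''(4) = -2 < 0 → local maximum
  f''(6) = 2 > 0 → local minimum

Critical points: x = 4 (local maximum); x = 6 (local minimum)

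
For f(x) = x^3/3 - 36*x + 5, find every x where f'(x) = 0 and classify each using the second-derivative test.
f'(x) = x^2 - 36

Solve f'(x) = 0:
  Factor: x^2 - 36 = (x - 6)*(x + 6) = 0.
  ⇒ x = -6, 6

f''(x) = 2*x
Second-derivative test at each critical point:
  f''(-6) = -12 < 0 → local maximum
  f''(6) = 12 > 0 → local minimum

Critical points: x = -6 (local maximum); x = 6 (local minimum)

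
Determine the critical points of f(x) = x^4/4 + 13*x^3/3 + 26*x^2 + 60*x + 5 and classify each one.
f'(x) = x^3 + 13*x^2 + 52*x + 60

Solve f'(x) = 0:
  Factor: x^3 + 13*x^2 + 52*x + 60 = (x + 2)*(x + 5)*(x + 6) = 0.
  ⇒ x = -6, -5, -2

f''(x) = 3*x^2 + 26*x + 52
Second-derivative test at each critical point:
  f''(-6) = 4 > 0 → local minimum
  f''(-5) = -3 < 0 → local maximum
  f''(-2) = 12 > 0 → local minimum

Critical points: x = -6 (local minimum); x = -5 (local maximum); x = -2 (local minimum)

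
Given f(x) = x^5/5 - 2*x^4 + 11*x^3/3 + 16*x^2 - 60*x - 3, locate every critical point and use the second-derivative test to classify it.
f'(x) = x^4 - 8*x^3 + 11*x^2 + 32*x - 60

Solve f'(x) = 0:
  Factor: x^4 - 8*x^3 + 11*x^2 + 32*x - 60 = (x - 5)*(x - 3)*(x - 2)*(x + 2) = 0.
  ⇒ x = -2, 2, 3, 5

f''(x) = 4*x^3 - 24*x^2 + 22*x + 32
Second-derivative test at each critical point:
  f''(-2) = -140 < 0 → local maximum
  f''(2) = 12 > 0 → local minimum
  f''(3) = -10 < 0 → local maximum
  f''(5) = 42 > 0 → local minimum

Critical points: x = -2 (local maximum); x = 2 (local minimum); x = 3 (local maximum); x = 5 (local minimum)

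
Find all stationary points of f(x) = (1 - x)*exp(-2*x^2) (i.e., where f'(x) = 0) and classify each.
f'(x) = (4*x*(x - 1) - 1)*exp(-2*x^2)

Solve f'(x) = 0:
  f'(x) = (4*x^2 - 4*x - 1)·exp(-2*x^2) and exp(-2*x^2) > 0 for every x, so f'(x) = 0 ⇔ 4*x^2 - 4*x - 1 = 0.
  4*x^2 - 4*x - 1 = 0 has no rational roots; quadratic formula: x = (4 ± √32)/8.
  ⇒ x = 1/2 - sqrt(2)/2 ≈ -0.2071, 1/2 + sqrt(2)/2 ≈ 1.2071

f''(x) = 4*(4*x^2*(1 - x) + 3*x - 1)*exp(-2*x^2)
Second-derivative test at each critical point:
  f''(-0.2071) = -5.1918 < 0 → local maximum
  f''(1.2071) = 0.3069 > 0 → local minimum

Critical points: x = 1/2 - sqrt(2)/2 ≈ -0.2071 (local maximum); x = 1/2 + sqrt(2)/2 ≈ 1.2071 (local minimum)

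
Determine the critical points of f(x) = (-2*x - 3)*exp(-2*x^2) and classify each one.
f'(x) = 2*(2*x*(2*x + 3) - 1)*exp(-2*x^2)

Solve f'(x) = 0:
  f'(x) = (8*x^2 + 12*x - 2)·exp(-2*x^2) and exp(-2*x^2) > 0 for every x, so f'(x) = 0 ⇔ 8*x^2 + 12*x - 2 = 0.
  Factor: 8*x^2 + 12*x - 2 = 2*(4*x^2 + 6*x - 1); 4*x^2 + 6*x - 1 = 0 has no rational roots; quadratic formula: x = (-6 ± √52)/8.
  ⇒ x = -sqrt(13)/4 - 3/4 ≈ -1.6514, -3/4 + sqrt(13)/4 ≈ 0.1514

f''(x) = 4*(-8*x^3 - 12*x^2 + 6*x + 3)*exp(-2*x^2)
Second-derivative test at each critical point:
  f''(-1.6514) = -0.0617 < 0 → local maximum
  f''(0.1514) = 13.7761 > 0 → local minimum

Critical points: x = -sqrt(13)/4 - 3/4 ≈ -1.6514 (local maximum); x = -3/4 + sqrt(13)/4 ≈ 0.1514 (local minimum)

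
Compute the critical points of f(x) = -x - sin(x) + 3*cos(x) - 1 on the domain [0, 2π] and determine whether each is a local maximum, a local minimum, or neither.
f'(x) = -3*sin(x) - cos(x) - 1

Solve f'(x) = 0 on [0, 2π]:
  f'(x) = 0 ⇔ -3*sin(x) - cos(x) = 1. Write the left side as R·cos(x + φ) with R = √((-1)² + 3²) = sqrt(10), cos φ = -sqrt(10)/10, sin φ = 3*sqrt(10)/10; then cos(x + φ) = sqrt(10)/10. Solve for x and keep the solutions lying in [0, 2π].
  ⇒ x = pi ≈ 3.1416, -atan(3/4) + 2*pi ≈ 5.6397

f''(x) = sin(x) - 3*cos(x)
Second-derivative test at each critical point:
  f''(3.1416) = 3 > 0 → local minimum
  f''(5.6397) = -3 < 0 → local maximum

Critical points: x = pi ≈ 3.1416 (local minimum); x = -atan(3/4) + 2*pi ≈ 5.6397 (local maximum)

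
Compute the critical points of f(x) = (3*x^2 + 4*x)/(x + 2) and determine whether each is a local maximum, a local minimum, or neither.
f'(x) = (3*x^2 + 12*x + 8)/(x^2 + 4*x + 4)

Solve f'(x) = 0:
  f'(x) = (3*x^2 + 12*x + 8)/(x + 2)^2; the denominator is positive wherever f is defined, so f'(x) = 0 ⇔ 3*x^2 + 12*x + 8 = 0.
  3*x^2 + 12*x + 8 = 0 has no rational roots; quadratic formula: x = (-12 ± √48)/6.
  ⇒ x = -2 - 2*sqrt(3)/3 ≈ -3.1547, -2 + 2*sqrt(3)/3 ≈ -0.8453

f''(x) = 8/(x^3 + 6*x^2 + 12*x + 8)
Second-derivative test at each critical point:
  f''(-3.1547) = -5.1962 < 0 → local maximum
  f''(-0.8453) = 5.1962 > 0 → local minimum

Critical points: x = -2 - 2*sqrt(3)/3 ≈ -3.1547 (local maximum); x = -2 + 2*sqrt(3)/3 ≈ -0.8453 (local minimum)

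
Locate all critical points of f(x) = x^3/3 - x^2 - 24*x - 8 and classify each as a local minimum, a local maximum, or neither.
f'(x) = x^2 - 2*x - 24

Solve f'(x) = 0:
  Factor: x^2 - 2*x - 24 = (x - 6)*(x + 4) = 0.
  ⇒ x = -4, 6

f''(x) = 2*x - 2
Second-derivative test at each critical point:
  f''(-4) = -10 < 0 → local maximum
  f''(6) = 10 > 0 → local minimum

Critical points: x = -4 (local maximum); x = 6 (local minimum)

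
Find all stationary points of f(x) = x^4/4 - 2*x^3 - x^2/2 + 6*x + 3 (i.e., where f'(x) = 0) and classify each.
f'(x) = x^3 - 6*x^2 - x + 6

Solve f'(x) = 0:
  Factor: x^3 - 6*x^2 - x + 6 = (x - 6)*(x - 1)*(x + 1) = 0.
  ⇒ x = -1, 1, 6

f''(x) = 3*x^2 - 12*x - 1
Second-derivative test at each critical point:
  f''(-1) = 14 > 0 → local minimum
  f''(1) = -10 < 0 → local maximum
  f''(6) = 35 > 0 → local minimum

Critical points: x = -1 (local minimum); x = 1 (local maximum); x = 6 (local minimum)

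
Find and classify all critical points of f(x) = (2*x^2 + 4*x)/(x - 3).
f'(x) = 2*(x^2 - 6*x - 6)/(x^2 - 6*x + 9)

Solve f'(x) = 0:
  f'(x) = 2*(x^2 - 6*x - 6)/(x - 3)^2; the denominator is positive wherever f is defined, so f'(x) = 0 ⇔ 2*x^2 - 12*x - 12 = 0.
  Factor: 2*x^2 - 12*x - 12 = 2*(x^2 - 6*x - 6); x^2 - 6*x - 6 = 0 has no rational roots; quadratic formula: x = (6 ± √60)/2.
  ⇒ x = 3 - sqrt(15) ≈ -0.8730, 3 + sqrt(15) ≈ 6.8730

f''(x) = 60/(x^3 - 9*x^2 + 27*x - 27)
Second-derivative test at each critical point:
  f''(-0.8730) = -1.0328 < 0 → local maximum
  f''(6.8730) = 1.0328 > 0 → local minimum

Critical points: x = 3 - sqrt(15) ≈ -0.8730 (local maximum); x = 3 + sqrt(15) ≈ 6.8730 (local minimum)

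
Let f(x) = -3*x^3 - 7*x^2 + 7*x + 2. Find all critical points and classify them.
f'(x) = -9*x^2 - 14*x + 7

Solve f'(x) = 0:
  9*x^2 + 14*x - 7 = 0 has no rational roots; quadratic formula: x = (-14 ± √448)/18.
  ⇒ x = -4*sqrt(7)/9 - 7/9 ≈ -1.9537, -7/9 + 4*sqrt(7)/9 ≈ 0.3981

f''(x) = -18*x - 14
Second-derivative test at each critical point:
  f''(-1.9537) = 21.1660 > 0 → local minimum
  f''(0.3981) = -21.1660 < 0 → local maximum

Critical points: x = -4*sqrt(7)/9 - 7/9 ≈ -1.9537 (local minimum); x = -7/9 + 4*sqrt(7)/9 ≈ 0.3981 (local maximum)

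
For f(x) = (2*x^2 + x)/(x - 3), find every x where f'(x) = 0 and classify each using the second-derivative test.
f'(x) = (2*x^2 - 12*x - 3)/(x^2 - 6*x + 9)

Solve f'(x) = 0:
  f'(x) = (2*x^2 - 12*x - 3)/(x - 3)^2; the denominator is positive wherever f is defined, so f'(x) = 0 ⇔ 2*x^2 - 12*x - 3 = 0.
  2*x^2 - 12*x - 3 = 0 has no rational roots; quadratic formula: x = (12 ± √168)/4.
  ⇒ x = 3 - sqrt(42)/2 ≈ -0.2404, 3 + sqrt(42)/2 ≈ 6.2404

f''(x) = 42/(x^3 - 9*x^2 + 27*x - 27)
Second-derivative test at each critical point:
  f''(-0.2404) = -1.2344 < 0 → local maximum
  f''(6.2404) = 1.2344 > 0 → local minimum

Critical points: x = 3 - sqrt(42)/2 ≈ -0.2404 (local maximum); x = 3 + sqrt(42)/2 ≈ 6.2404 (local minimum)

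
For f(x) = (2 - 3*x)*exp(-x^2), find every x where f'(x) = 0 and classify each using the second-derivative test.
f'(x) = (2*x*(3*x - 2) - 3)*exp(-x^2)

Solve f'(x) = 0:
  f'(x) = (6*x^2 - 4*x - 3)·exp(-x^2) and exp(-x^2) > 0 for every x, so f'(x) = 0 ⇔ 6*x^2 - 4*x - 3 = 0.
  6*x^2 - 4*x - 3 = 0 has no rational roots; quadratic formula: x = (4 ± √88)/12.
  ⇒ x = 1/3 - sqrt(22)/6 ≈ -0.4484, 1/3 + sqrt(22)/6 ≈ 1.1151

f''(x) = 2*(2*x^2*(2 - 3*x) + 9*x - 2)*exp(-x^2)
Second-derivative test at each critical point:
  f''(-0.4484) = -7.6722 < 0 → local maximum
  f''(1.1151) = 2.7055 > 0 → local minimum

Critical points: x = 1/3 - sqrt(22)/6 ≈ -0.4484 (local maximum); x = 1/3 + sqrt(22)/6 ≈ 1.1151 (local minimum)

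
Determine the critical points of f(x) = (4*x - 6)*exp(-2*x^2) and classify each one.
f'(x) = 4*(-2*x*(2*x - 3) + 1)*exp(-2*x^2)

Solve f'(x) = 0:
  f'(x) = (-16*x^2 + 24*x + 4)·exp(-2*x^2) and exp(-2*x^2) > 0 for every x, so f'(x) = 0 ⇔ -16*x^2 + 24*x + 4 = 0.
  Factor: -16*x^2 + 24*x + 4 = -4*(4*x^2 - 6*x - 1); 4*x^2 - 6*x - 1 = 0 has no rational roots; quadratic formula: x = (6 ± √52)/8.
  ⇒ x = 3/4 - sqrt(13)/4 ≈ -0.1514, 3/4 + sqrt(13)/4 ≈ 1.6514

f''(x) = 8*(4*x^2*(2*x - 3) - 6*x + 3)*exp(-2*x^2)
Second-derivative test at each critical point:
  f''(-0.1514) = 27.5521 > 0 → local minimum
  f''(1.6514) = -0.1234 < 0 → local maximum

Critical points: x = 3/4 - sqrt(13)/4 ≈ -0.1514 (local minimum); x = 3/4 + sqrt(13)/4 ≈ 1.6514 (local maximum)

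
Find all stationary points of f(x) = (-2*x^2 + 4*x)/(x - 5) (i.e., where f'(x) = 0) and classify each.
f'(x) = 2*(-x^2 + 10*x - 10)/(x^2 - 10*x + 25)

Solve f'(x) = 0:
  f'(x) = -2*(x^2 - 10*x + 10)/(x - 5)^2; the denominator is positive wherever f is defined, so f'(x) = 0 ⇔ -2*x^2 + 20*x - 20 = 0.
  Factor: -2*x^2 + 20*x - 20 = -2*(x^2 - 10*x + 10); x^2 - 10*x + 10 = 0 has no rational roots; quadratic formula: x = (10 ± √60)/2.
  ⇒ x = 5 - sqrt(15) ≈ 1.1270, sqrt(15) + 5 ≈ 8.8730

f''(x) = -60/(x^3 - 15*x^2 + 75*x - 125)
Second-derivative test at each critical point:
  f''(1.1270) = 1.0328 > 0 → local minimum
  f''(8.8730) = -1.0328 < 0 → local maximum

Critical points: x = 5 - sqrt(15) ≈ 1.1270 (local minimum); x = sqrt(15) + 5 ≈ 8.8730 (local maximum)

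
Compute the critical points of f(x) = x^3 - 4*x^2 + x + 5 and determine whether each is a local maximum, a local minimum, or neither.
f'(x) = 3*x^2 - 8*x + 1

Solve f'(x) = 0:
  3*x^2 - 8*x + 1 = 0 has no rational roots; quadratic formula: x = (8 ± √52)/6.
  ⇒ x = 4/3 - sqrt(13)/3 ≈ 0.1315, sqrt(13)/3 + 4/3 ≈ 2.5352

f''(x) = 6*x - 8
Second-derivative test at each critical point:
  f''(0.1315) = -7.2111 < 0 → local maximum
  f''(2.5352) = 7.2111 > 0 → local minimum

Critical points: x = 4/3 - sqrt(13)/3 ≈ 0.1315 (local maximum); x = sqrt(13)/3 + 4/3 ≈ 2.5352 (local minimum)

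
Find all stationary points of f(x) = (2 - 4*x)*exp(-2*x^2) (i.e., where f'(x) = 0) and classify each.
f'(x) = 4*(2*x*(2*x - 1) - 1)*exp(-2*x^2)

Solve f'(x) = 0:
  f'(x) = (16*x^2 - 8*x - 4)·exp(-2*x^2) and exp(-2*x^2) > 0 for every x, so f'(x) = 0 ⇔ 16*x^2 - 8*x - 4 = 0.
  Factor: 16*x^2 - 8*x - 4 = 4*(4*x^2 - 2*x - 1); 4*x^2 - 2*x - 1 = 0 has no rational roots; quadratic formula: x = (2 ± √20)/8.
  ⇒ x = 1/4 - sqrt(5)/4 ≈ -0.3090, 1/4 + sqrt(5)/4 ≈ 0.8090

f''(x) = 8*(4*x^2*(1 - 2*x) + 6*x - 1)*exp(-2*x^2)
Second-derivative test at each critical point:
  f''(-0.3090) = -14.7786 < 0 → local maximum
  f''(0.8090) = 4.8314 > 0 → local minimum

Critical points: x = 1/4 - sqrt(5)/4 ≈ -0.3090 (local maximum); x = 1/4 + sqrt(5)/4 ≈ 0.8090 (local minimum)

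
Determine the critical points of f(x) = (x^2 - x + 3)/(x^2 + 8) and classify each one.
f'(x) = (x^2 + 10*x - 8)/(x^4 + 16*x^2 + 64)

Solve f'(x) = 0:
  f'(x) = (x^2 + 10*x - 8)/(x^2 + 8)^2; the denominator is positive wherever f is defined, so f'(x) = 0 ⇔ x^2 + 10*x - 8 = 0.
  x^2 + 10*x - 8 = 0 has no rational roots; quadratic formula: x = (-10 ± √132)/2.
  ⇒ x = -sqrt(33) - 5 ≈ -10.7446, -5 + sqrt(33) ≈ 0.7446

f''(x) = 2*(-x^3 - 15*x^2 + 24*x + 40)/(x^6 + 24*x^4 + 192*x^2 + 512)
Second-derivative test at each critical point:
  f''(-10.7446) = -0.0008 < 0 → local maximum
  f''(0.7446) = 0.1570 > 0 → local minimum

Critical points: x = -sqrt(33) - 5 ≈ -10.7446 (local maximum); x = -5 + sqrt(33) ≈ 0.7446 (local minimum)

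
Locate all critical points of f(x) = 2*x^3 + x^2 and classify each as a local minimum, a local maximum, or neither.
f'(x) = 2*x*(3*x + 1)

Solve f'(x) = 0:
  Factor: 6*x^2 + 2*x = 2*x*(3*x + 1) = 0.
  ⇒ x = -1/3, 0

f''(x) = 12*x + 2
Second-derivative test at each critical point:
  f''(-1/3) = -2 < 0 → local maximum
  f''(0) = 2 > 0 → local minimum

Critical points: x = -1/3 (local maximum); x = 0 (local minimum)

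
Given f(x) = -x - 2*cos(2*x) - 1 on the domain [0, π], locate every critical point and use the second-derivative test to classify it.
f'(x) = 4*sin(2*x) - 1

Solve f'(x) = 0 on [0, π]:
  f'(x) = 0 ⇔ sin(2*x) = 1/4, i.e. 2*x = arcsin(1/4) + 2nπ or 2*x = π − arcsin(1/4) + 2nπ; keep the solutions lying in [0, π].
  ⇒ x = asin(1/4)/2 ≈ 0.1263, -asin(1/4)/2 + pi/2 ≈ 1.4445

f''(x) = 8*cos(2*x)
Second-derivative test at each critical point:
  f''(0.1263) = 7.7460 > 0 → local minimum
  f''(1.4445) = -7.7460 < 0 → local maximum

Critical points: x = asin(1/4)/2 ≈ 0.1263 (local minimum); x = -asin(1/4)/2 + pi/2 ≈ 1.4445 (local maximum)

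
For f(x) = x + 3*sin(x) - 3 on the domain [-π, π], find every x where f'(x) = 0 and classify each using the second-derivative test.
f'(x) = 3*cos(x) + 1

Solve f'(x) = 0 on [-π, π]:
  f'(x) = 0 ⇔ cos(x) = -1/3, i.e. x = ±arccos(-1/3) + 2nπ; keep the solutions lying in [-π, π].
  ⇒ x = -acos(-1/3) ≈ -1.9106, acos(-1/3) ≈ 1.9106

f''(x) = -3*sin(x)
Second-derivative test at each critical point:
  f''(-1.9106) = 2.8284 > 0 → local minimum
  f''(1.9106) = -2.8284 < 0 → local maximum

Critical points: x = -acos(-1/3) ≈ -1.9106 (local minimum); x = acos(-1/3) ≈ 1.9106 (local maximum)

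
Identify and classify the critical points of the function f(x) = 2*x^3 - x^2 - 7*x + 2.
f'(x) = 6*x^2 - 2*x - 7

Solve f'(x) = 0:
  6*x^2 - 2*x - 7 = 0 has no rational roots; quadratic formula: x = (2 ± √172)/12.
  ⇒ x = 1/6 - sqrt(43)/6 ≈ -0.9262, 1/6 + sqrt(43)/6 ≈ 1.2596

f''(x) = 12*x - 2
Second-derivative test at each critical point:
  f''(-0.9262) = -13.1149 < 0 → local maximum
  f''(1.2596) = 13.1149 > 0 → local minimum

Critical points: x = 1/6 - sqrt(43)/6 ≈ -0.9262 (local maximum); x = 1/6 + sqrt(43)/6 ≈ 1.2596 (local minimum)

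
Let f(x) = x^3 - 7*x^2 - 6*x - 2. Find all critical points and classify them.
f'(x) = 3*x^2 - 14*x - 6

Solve f'(x) = 0:
  3*x^2 - 14*x - 6 = 0 has no rational roots; quadratic formula: x = (14 ± √268)/6.
  ⇒ x = 7/3 - sqrt(67)/3 ≈ -0.3951, 7/3 + sqrt(67)/3 ≈ 5.0618

f''(x) = 6*x - 14
Second-derivative test at each critical point:
  f''(-0.3951) = -16.3707 < 0 → local maximum
  f''(5.0618) = 16.3707 > 0 → local minimum

Critical points: x = 7/3 - sqrt(67)/3 ≈ -0.3951 (local maximum); x = 7/3 + sqrt(67)/3 ≈ 5.0618 (local minimum)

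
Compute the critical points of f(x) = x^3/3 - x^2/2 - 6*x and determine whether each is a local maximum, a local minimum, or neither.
f'(x) = x^2 - x - 6

Solve f'(x) = 0:
  Factor: x^2 - x - 6 = (x - 3)*(x + 2) = 0.
  ⇒ x = -2, 3

f''(x) = 2*x - 1
Second-derivative test at each critical point:
  f''(-2) = -5 < 0 → local maximum
  f''(3) = 5 > 0 → local minimum

Critical points: x = -2 (local maximum); x = 3 (local minimum)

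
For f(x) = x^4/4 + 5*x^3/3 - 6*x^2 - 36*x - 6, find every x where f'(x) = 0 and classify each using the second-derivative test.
f'(x) = x^3 + 5*x^2 - 12*x - 36

Solve f'(x) = 0:
  Factor: x^3 + 5*x^2 - 12*x - 36 = (x - 3)*(x + 2)*(x + 6) = 0.
  ⇒ x = -6, -2, 3

f''(x) = 3*x^2 + 10*x - 12
Second-derivative test at each critical point:
  f''(-6) = 36 > 0 → local minimum
  f''(-2) = -20 < 0 → local maximum
  f''(3) = 45 > 0 → local minimum

Critical points: x = -6 (local minimum); x = -2 (local maximum); x = 3 (local minimum)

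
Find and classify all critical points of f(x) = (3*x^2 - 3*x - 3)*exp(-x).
f'(x) = 3*x*(3 - x)*exp(-x)

Solve f'(x) = 0:
  f'(x) = (-3*x^2 + 9*x)·exp(-x) and exp(-x) > 0 for every x, so f'(x) = 0 ⇔ -3*x^2 + 9*x = 0.
  Factor: -3*x^2 + 9*x = -3*x*(x - 3) = 0.
  ⇒ x = 0, 3

f''(x) = 3*(x^2 - 5*x + 3)*exp(-x)
Second-derivative test at each critical point:
  f''(0) = 9 > 0 → local minimum
  f''(3) = -0.4481 < 0 → local maximum

Critical points: x = 0 (local minimum); x = 3 (local maximum)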